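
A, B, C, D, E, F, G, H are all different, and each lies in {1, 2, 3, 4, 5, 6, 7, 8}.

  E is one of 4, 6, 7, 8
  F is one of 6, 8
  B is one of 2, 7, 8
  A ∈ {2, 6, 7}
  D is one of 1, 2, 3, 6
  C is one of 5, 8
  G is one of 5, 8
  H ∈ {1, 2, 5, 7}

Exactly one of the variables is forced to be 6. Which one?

Among the 8 variables, 3 fits only D (and all 8 values in {1, 2, 3, 4, 5, 6, 7, 8} must be used), so D = 3.
The 7 still-open variables draw from only 7 values {1, 2, 4, 5, 6, 7, 8}, so each is used; only H can be 1, hence H = 1.
The 6 still-open variables together cover exactly {2, 4, 5, 6, 7, 8} — 6 values for 6 variables — and 4 appears only in E's list, so E = 4.
C and G share exactly the 2 values {5, 8}; by pigeonhole those values go to them, so strike 5, 8 from B, F.
So 6 goes to F.

F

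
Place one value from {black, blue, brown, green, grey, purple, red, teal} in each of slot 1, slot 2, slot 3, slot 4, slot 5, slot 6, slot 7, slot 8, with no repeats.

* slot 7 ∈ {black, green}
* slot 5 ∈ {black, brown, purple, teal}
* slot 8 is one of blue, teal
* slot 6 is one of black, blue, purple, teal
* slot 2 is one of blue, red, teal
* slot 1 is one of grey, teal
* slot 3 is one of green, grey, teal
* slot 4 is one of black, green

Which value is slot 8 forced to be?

Among the 8 variables, brown fits only slot 5 (and all 8 values in {black, blue, brown, green, grey, purple, red, teal} must be used), so slot 5 = brown.
The 7 still-open variables together cover exactly {black, blue, green, grey, purple, red, teal} — 7 values for 7 variables — and purple appears only in slot 6's list, so slot 6 = purple.
The 6 still-open variables together cover exactly {black, blue, green, grey, red, teal} — 6 values for 6 variables — and red appears only in slot 2's list, so slot 2 = red.
Among the 5 still-open variables, blue fits only slot 8 (and all 5 values in {black, blue, green, grey, teal} must be used), so slot 8 = blue.

blue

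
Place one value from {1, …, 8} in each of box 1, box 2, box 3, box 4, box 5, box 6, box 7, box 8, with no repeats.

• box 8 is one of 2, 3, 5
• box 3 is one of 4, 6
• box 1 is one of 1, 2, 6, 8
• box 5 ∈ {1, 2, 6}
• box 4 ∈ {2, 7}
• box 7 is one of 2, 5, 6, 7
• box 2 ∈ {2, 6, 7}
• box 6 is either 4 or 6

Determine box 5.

Among the 8 variables, 3 fits only box 8 (and all 8 values in {1, 2, 3, 4, 5, 6, 7, 8} must be used), so box 8 = 3.
Among the 7 still-open variables, 5 fits only box 7 (and all 7 values in {1, 2, 4, 5, 6, 7, 8} must be used), so box 7 = 5.
Among the 6 still-open variables, 8 fits only box 1 (and all 6 values in {1, 2, 4, 6, 7, 8} must be used), so box 1 = 8.
Among the 5 still-open variables, 1 fits only box 5 (and all 5 values in {1, 2, 4, 6, 7} must be used), so box 5 = 1.

1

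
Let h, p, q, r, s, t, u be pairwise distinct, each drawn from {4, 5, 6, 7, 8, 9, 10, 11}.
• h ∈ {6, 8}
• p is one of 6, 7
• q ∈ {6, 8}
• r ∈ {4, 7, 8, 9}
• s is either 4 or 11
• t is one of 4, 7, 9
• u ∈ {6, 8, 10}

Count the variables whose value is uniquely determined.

3

The 7 variables draw from only 7 values {4, 6, 7, 8, 9, 10, 11}, so each is used; only u can be 10, hence u = 10.
Among the 6 still-open variables, 11 fits only s (and all 6 values in {4, 6, 7, 8, 9, 11} must be used), so s = 11.
h and q between them cover only {6, 8} — a naked pair. Remove those values from p, r.
p has just one choice, so p = 7. Eliminate 7 elsewhere: r, t.
Determined: p=7, s=11, u=10. The other variables each still have more than one consistent value. That makes 3.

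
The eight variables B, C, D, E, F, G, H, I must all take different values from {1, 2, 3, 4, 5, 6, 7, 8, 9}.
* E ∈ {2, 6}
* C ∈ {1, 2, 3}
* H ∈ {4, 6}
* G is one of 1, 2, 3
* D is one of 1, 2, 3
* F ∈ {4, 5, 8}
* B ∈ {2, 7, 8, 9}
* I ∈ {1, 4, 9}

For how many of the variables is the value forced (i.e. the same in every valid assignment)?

3

The 3 variables C, D, G are confined to {1, 2, 3}, which locks those values in; drop them from B, E, I.
E's domain is down to {6}, so E = 6. Remove 6 from H.
H must be 4 (only option left). Eliminate 4 elsewhere: F, I.
I's domain is down to {9}, so I = 9. Remove 9 from B.
Determined: E=6, H=4, I=9. The other variables each still have more than one consistent value. That makes 3.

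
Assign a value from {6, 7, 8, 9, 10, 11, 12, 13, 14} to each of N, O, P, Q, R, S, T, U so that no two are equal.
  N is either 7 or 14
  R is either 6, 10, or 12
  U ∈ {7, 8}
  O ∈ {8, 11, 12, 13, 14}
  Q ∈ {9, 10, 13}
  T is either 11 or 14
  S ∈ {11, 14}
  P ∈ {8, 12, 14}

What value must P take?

12

S and T share exactly the 2 values {11, 14}; by pigeonhole those values go to them, so strike 11, 14 from N, O, P.
N must be 7 (only option left). So U can't be 7.
That leaves U = 8. Remove 8 from O, P.
So P = 12.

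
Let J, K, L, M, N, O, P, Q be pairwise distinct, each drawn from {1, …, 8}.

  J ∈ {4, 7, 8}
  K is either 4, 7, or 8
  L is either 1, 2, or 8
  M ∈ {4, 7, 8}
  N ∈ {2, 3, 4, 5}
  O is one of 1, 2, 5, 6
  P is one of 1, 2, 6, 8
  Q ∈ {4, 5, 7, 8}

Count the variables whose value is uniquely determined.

2

Among the 8 variables, 3 fits only N (and all 8 values in {1, 2, 3, 4, 5, 6, 7, 8} must be used), so N = 3.
J, K, M between them cover only {4, 7, 8} — a naked triple. Remove those values from L, P, Q.
Q's domain is down to {5}, so Q = 5. Eliminate 5 elsewhere: O.
Determined: N=3, Q=5. The other variables each still have more than one consistent value. That makes 2.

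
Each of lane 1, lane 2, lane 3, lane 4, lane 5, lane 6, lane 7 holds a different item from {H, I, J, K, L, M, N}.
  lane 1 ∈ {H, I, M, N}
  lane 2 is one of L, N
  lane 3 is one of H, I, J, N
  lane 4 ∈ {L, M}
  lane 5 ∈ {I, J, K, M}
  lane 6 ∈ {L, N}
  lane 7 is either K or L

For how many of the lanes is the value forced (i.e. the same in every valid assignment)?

2

lane 2 and lane 6 share exactly the 2 values {L, N}; by pigeonhole those values go to them, so strike L, N from lane 1, lane 3, lane 4, lane 7.
lane 4 has just one choice, so lane 4 = M. So lane 1, lane 5 can't be M.
lane 7 has just one choice, so lane 7 = K. Eliminate K elsewhere: lane 5.
Determined: lane 4=M, lane 7=K. The other lanes each still have more than one consistent value. That makes 2.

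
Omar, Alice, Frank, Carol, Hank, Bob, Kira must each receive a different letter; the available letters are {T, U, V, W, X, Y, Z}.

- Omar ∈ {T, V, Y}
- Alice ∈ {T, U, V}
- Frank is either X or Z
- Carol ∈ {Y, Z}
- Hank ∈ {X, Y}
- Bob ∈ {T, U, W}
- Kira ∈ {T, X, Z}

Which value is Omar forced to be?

The 7 variables together cover exactly {T, U, V, W, X, Y, Z} — 7 values for 7 variables — and W appears only in Bob's list, so Bob = W.
The 6 still-open variables together cover exactly {T, U, V, X, Y, Z} — 6 values for 6 variables — and U appears only in Alice's list, so Alice = U.
The 5 still-open variables together cover exactly {T, V, X, Y, Z} — 5 values for 5 variables — and V appears only in Omar's list, so Omar = V.

V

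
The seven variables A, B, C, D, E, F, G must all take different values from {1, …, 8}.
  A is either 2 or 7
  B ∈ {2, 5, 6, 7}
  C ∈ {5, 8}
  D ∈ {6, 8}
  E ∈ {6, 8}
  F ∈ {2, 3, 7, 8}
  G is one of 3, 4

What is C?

5

The 7 variables together cover exactly {2, 3, 4, 5, 6, 7, 8} — 7 values for 7 variables — and 4 appears only in G's list, so G = 4.
Among the 6 still-open variables, 3 fits only F (and all 6 values in {2, 3, 5, 6, 7, 8} must be used), so F = 3.
D and E between them cover only {6, 8} — a naked pair. Remove those values from B, C.
So C = 5.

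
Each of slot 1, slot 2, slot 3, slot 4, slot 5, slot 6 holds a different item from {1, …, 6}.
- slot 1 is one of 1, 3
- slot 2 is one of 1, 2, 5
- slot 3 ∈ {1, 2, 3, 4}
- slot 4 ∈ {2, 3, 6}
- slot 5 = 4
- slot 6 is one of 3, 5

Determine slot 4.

6

slot 5 must be 4 (only option left). Remove 4 from slot 3.
The 5 still-open variables draw from only 5 values {1, 2, 3, 5, 6}, so each is used; only slot 4 can be 6, hence slot 4 = 6.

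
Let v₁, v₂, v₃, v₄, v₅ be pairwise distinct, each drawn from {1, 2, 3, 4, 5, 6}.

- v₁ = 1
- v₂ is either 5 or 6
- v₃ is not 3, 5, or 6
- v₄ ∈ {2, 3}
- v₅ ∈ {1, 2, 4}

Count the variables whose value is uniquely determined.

2

v₁'s domain is down to {1}, so v₁ = 1. Remove 1 from v₃, v₅.
The 2 variables v₃ and v₅ are confined to {2, 4}, which locks those values in; drop them from v₄.
v₄ has just one choice, so v₄ = 3.
Determined: v₁=1, v₄=3. The other variables each still have more than one consistent value. That makes 2.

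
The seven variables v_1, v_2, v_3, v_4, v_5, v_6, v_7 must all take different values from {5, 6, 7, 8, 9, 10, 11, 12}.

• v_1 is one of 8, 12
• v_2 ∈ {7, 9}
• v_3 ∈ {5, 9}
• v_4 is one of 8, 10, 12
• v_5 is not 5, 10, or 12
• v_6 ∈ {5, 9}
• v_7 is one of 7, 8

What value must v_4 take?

10

The 2 variables v_3 and v_6 are confined to {5, 9}, which locks those values in; drop them from v_2, v_5.
That leaves v_2 = 7. Remove 7 from v_5, v_7.
v_7 has just one choice, so v_7 = 8. So v_1, v_4, v_5 can't be 8.
That leaves v_1 = 12. Remove 12 from v_4.
So v_4 = 10.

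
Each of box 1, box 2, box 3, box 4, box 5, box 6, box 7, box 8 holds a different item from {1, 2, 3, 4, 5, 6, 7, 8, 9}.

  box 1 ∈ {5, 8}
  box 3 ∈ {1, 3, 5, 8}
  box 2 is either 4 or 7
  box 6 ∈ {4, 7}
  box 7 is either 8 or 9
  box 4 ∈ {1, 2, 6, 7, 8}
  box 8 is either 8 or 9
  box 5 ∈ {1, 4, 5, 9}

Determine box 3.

3

The 2 variables box 2 and box 6 are confined to {4, 7}, which locks those values in; drop them from box 4, box 5.
box 7 and box 8 between them cover only {8, 9} — a naked pair. Remove those values from box 1, box 3, box 4, box 5.
That leaves box 1 = 5. Eliminate 5 elsewhere: box 3, box 5.
box 5 has just one choice, so box 5 = 1. Remove 1 from box 3, box 4.
So box 3 = 3.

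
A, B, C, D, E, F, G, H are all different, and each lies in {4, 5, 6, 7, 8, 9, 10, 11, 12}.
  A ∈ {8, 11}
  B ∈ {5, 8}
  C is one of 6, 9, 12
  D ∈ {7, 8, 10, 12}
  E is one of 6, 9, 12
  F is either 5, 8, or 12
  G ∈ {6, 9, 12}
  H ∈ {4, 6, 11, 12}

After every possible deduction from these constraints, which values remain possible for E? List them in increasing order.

6, 9, 12

The 3 variables C, E, G are confined to {6, 9, 12}, which locks those values in; drop them from D, F, H.
B and F share exactly the 2 values {5, 8}; by pigeonhole those values go to them, so strike 5, 8 from A, D.
A must be 11 (only option left). So H can't be 11.
H must be 4 (only option left).
No further eliminations apply; E can still be any of 6, 9, 12.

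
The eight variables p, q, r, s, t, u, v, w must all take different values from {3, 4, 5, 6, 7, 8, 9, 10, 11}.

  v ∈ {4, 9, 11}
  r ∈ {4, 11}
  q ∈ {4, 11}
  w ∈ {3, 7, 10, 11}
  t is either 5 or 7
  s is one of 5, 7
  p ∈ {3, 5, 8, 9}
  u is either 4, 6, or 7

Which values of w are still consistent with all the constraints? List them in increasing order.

q and r share exactly the 2 values {4, 11}; by pigeonhole those values go to them, so strike 4, 11 from u, v, w.
That leaves v = 9. Strike 9 from p.
The 2 variables s and t are confined to {5, 7}, which locks those values in; drop them from p, u, w.
That leaves u = 6.
No further eliminations apply; w can still be any of 3, 10.

3, 10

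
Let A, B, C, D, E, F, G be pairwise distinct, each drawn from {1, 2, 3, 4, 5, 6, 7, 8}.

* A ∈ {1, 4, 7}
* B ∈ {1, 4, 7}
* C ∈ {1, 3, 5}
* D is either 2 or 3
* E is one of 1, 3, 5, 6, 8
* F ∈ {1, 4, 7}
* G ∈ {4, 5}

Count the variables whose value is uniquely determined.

3

The 3 variables A, B, F are confined to {1, 4, 7}, which locks those values in; drop them from C, E, G.
That leaves G = 5. Remove 5 from C, E.
That leaves C = 3. Remove 3 from D, E.
That leaves D = 2.
Determined: C=3, D=2, G=5. The other variables each still have more than one consistent value. That makes 3.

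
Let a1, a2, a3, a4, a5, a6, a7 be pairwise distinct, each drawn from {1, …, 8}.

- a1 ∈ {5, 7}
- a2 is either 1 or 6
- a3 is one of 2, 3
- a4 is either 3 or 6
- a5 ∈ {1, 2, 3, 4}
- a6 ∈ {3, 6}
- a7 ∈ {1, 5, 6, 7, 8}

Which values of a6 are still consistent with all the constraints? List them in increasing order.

a4 and a6 between them cover only {3, 6} — a naked pair. Remove those values from a2, a3, a5, a7.
a2 has just one choice, so a2 = 1. Eliminate 1 elsewhere: a5, a7.
a3 must be 2 (only option left). Remove 2 from a5.
a5's domain is down to {4}, so a5 = 4.
No further eliminations apply; a6 can still be any of 3, 6.

3, 6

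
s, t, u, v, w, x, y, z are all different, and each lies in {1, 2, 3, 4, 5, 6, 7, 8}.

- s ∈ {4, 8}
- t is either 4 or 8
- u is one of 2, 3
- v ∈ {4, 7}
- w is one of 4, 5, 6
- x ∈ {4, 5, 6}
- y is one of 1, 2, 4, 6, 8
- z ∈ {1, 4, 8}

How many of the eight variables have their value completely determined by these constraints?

The 8 variables together cover exactly {1, 2, 3, 4, 5, 6, 7, 8} — 8 values for 8 variables — and 3 appears only in u's list, so u = 3.
The 7 still-open variables draw from only 7 values {1, 2, 4, 5, 6, 7, 8}, so each is used; only y can be 2, hence y = 2.
The 6 still-open variables draw from only 6 values {1, 4, 5, 6, 7, 8}, so each is used; only z can be 1, hence z = 1.
Among the 5 still-open variables, 7 fits only v (and all 5 values in {4, 5, 6, 7, 8} must be used), so v = 7.
The 2 variables s and t are confined to {4, 8}, which locks those values in; drop them from w, x.
Determined: u=3, v=7, y=2, z=1. The other variables each still have more than one consistent value. That makes 4.

4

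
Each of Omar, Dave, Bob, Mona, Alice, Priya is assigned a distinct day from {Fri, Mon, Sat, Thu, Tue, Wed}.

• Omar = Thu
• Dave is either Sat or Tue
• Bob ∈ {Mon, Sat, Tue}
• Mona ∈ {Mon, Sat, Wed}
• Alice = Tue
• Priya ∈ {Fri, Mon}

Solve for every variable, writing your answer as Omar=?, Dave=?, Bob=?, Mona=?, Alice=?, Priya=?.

Omar's domain is down to {Thu}, so Omar = Thu.
Alice must be Tue (only option left). Eliminate Tue elsewhere: Dave, Bob.
Dave must be Sat (only option left). So Bob, Mona can't be Sat.
Bob's domain is down to {Mon}, so Bob = Mon. Eliminate Mon elsewhere: Mona, Priya.
That leaves Mona = Wed.
Priya must be Fri (only option left).

Omar=Thu, Dave=Sat, Bob=Mon, Mona=Wed, Alice=Tue, Priya=Fri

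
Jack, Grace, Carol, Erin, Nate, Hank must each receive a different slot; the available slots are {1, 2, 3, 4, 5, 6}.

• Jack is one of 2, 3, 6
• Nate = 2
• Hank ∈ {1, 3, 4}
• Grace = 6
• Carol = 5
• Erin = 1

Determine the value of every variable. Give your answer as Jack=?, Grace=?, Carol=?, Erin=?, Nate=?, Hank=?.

Grace must be 6 (only option left). Strike 6 from Jack.
Carol has just one choice, so Carol = 5.
Erin has just one choice, so Erin = 1. Remove 1 from Hank.
Nate has just one choice, so Nate = 2. Eliminate 2 elsewhere: Jack.
Jack has just one choice, so Jack = 3. Remove 3 from Hank.
Hank has just one choice, so Hank = 4.

Jack=3, Grace=6, Carol=5, Erin=1, Nate=2, Hank=4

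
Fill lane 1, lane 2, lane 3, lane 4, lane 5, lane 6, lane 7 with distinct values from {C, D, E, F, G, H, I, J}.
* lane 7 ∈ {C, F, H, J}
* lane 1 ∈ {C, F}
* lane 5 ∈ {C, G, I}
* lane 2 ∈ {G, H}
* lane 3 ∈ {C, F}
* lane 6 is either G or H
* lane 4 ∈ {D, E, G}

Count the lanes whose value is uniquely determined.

2

The 2 variables lane 1 and lane 3 are confined to {C, F}, which locks those values in; drop them from lane 5, lane 7.
The 2 variables lane 2 and lane 6 are confined to {G, H}, which locks those values in; drop them from lane 4, lane 5, lane 7.
That leaves lane 5 = I.
lane 7 must be J (only option left).
Determined: lane 5=I, lane 7=J. The other lanes each still have more than one consistent value. That makes 2.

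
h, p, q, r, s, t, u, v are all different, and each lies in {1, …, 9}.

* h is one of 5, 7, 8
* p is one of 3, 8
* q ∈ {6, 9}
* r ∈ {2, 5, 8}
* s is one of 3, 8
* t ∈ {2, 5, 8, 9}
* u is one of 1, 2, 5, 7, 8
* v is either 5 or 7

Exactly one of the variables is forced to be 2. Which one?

r

Among the 8 variables, 1 fits only u (and all 8 values in {1, 2, 3, 5, 6, 7, 8, 9} must be used), so u = 1.
The 7 still-open variables draw from only 7 values {2, 3, 5, 6, 7, 8, 9}, so each is used; only q can be 6, hence q = 6.
The 6 still-open variables draw from only 6 values {2, 3, 5, 7, 8, 9}, so each is used; only t can be 9, hence t = 9.
The 5 still-open variables draw from only 5 values {2, 3, 5, 7, 8}, so each is used; only r can be 2, hence r = 2.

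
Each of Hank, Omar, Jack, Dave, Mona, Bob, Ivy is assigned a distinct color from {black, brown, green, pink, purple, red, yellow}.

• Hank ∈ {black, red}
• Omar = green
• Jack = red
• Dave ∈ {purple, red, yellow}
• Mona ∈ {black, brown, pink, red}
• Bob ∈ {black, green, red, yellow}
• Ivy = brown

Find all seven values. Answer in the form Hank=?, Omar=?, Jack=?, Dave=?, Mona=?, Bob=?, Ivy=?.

Omar has just one choice, so Omar = green. Eliminate green elsewhere: Bob.
That leaves Jack = red. Eliminate red elsewhere: Hank, Dave, Mona, Bob.
That leaves Ivy = brown. Eliminate brown elsewhere: Mona.
Hank must be black (only option left). Strike black from Mona, Bob.
Mona's domain is down to {pink}, so Mona = pink.
Bob has just one choice, so Bob = yellow. So Dave can't be yellow.
Dave must be purple (only option left).

Hank=black, Omar=green, Jack=red, Dave=purple, Mona=pink, Bob=yellow, Ivy=brown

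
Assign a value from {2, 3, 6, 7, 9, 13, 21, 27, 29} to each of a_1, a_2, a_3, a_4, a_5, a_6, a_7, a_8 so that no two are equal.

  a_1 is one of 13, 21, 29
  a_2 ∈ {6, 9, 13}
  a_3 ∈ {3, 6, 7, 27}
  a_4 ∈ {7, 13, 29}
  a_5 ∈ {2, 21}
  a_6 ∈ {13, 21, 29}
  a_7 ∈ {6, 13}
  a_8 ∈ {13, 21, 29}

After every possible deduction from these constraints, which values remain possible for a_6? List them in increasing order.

The 3 variables a_1, a_6, a_8 are confined to {13, 21, 29}, which locks those values in; drop them from a_2, a_4, a_5, a_7.
a_4 has just one choice, so a_4 = 7. So a_3 can't be 7.
a_5 has just one choice, so a_5 = 2.
a_7 must be 6 (only option left). So a_2, a_3 can't be 6.
a_2 has just one choice, so a_2 = 9.
No further eliminations apply; a_6 can still be any of 13, 21, 29.

13, 21, 29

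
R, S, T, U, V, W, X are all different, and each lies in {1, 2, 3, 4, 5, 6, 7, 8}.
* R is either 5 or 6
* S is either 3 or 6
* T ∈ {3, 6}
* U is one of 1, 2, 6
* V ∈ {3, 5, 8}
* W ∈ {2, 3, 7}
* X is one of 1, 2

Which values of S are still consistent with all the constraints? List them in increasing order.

3, 6

The 7 variables draw from only 7 values {1, 2, 3, 5, 6, 7, 8}, so each is used; only W can be 7, hence W = 7.
The 6 still-open variables together cover exactly {1, 2, 3, 5, 6, 8} — 6 values for 6 variables — and 8 appears only in V's list, so V = 8.
Among the 5 still-open variables, 5 fits only R (and all 5 values in {1, 2, 3, 5, 6} must be used), so R = 5.
The 2 variables S and T are confined to {3, 6}, which locks those values in; drop them from U.
No further eliminations apply; S can still be any of 3, 6.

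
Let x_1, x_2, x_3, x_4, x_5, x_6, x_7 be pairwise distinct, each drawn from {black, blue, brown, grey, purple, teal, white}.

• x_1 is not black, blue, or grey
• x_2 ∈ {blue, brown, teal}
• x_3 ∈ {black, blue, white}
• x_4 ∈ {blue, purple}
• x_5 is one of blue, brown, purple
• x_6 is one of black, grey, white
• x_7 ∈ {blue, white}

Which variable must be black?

x_3

The 7 variables together cover exactly {black, blue, brown, grey, purple, teal, white} — 7 values for 7 variables — and grey appears only in x_6's list, so x_6 = grey.
The 6 still-open variables together cover exactly {black, blue, brown, purple, teal, white} — 6 values for 6 variables — and black appears only in x_3's list, so x_3 = black.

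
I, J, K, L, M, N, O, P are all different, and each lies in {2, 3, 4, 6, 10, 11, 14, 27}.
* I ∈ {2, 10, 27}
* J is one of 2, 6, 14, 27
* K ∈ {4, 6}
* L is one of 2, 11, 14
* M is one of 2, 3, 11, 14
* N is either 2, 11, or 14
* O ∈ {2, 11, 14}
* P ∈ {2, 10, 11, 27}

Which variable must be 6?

Among the 8 variables, 3 fits only M (and all 8 values in {2, 3, 4, 6, 10, 11, 14, 27} must be used), so M = 3.
The 7 still-open variables draw from only 7 values {2, 4, 6, 10, 11, 14, 27}, so each is used; only K can be 4, hence K = 4.
The 6 still-open variables draw from only 6 values {2, 6, 10, 11, 14, 27}, so each is used; only J can be 6, hence J = 6.

J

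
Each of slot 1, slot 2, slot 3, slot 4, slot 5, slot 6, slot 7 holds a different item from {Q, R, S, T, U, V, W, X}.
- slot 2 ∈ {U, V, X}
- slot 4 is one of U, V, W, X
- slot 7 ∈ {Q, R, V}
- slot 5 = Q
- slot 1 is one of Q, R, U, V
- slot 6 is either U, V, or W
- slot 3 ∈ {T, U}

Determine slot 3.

slot 5 has just one choice, so slot 5 = Q. Eliminate Q elsewhere: slot 1, slot 7.
The 6 still-open variables draw from only 6 values {R, T, U, V, W, X}, so each is used; only slot 3 can be T, hence slot 3 = T.

T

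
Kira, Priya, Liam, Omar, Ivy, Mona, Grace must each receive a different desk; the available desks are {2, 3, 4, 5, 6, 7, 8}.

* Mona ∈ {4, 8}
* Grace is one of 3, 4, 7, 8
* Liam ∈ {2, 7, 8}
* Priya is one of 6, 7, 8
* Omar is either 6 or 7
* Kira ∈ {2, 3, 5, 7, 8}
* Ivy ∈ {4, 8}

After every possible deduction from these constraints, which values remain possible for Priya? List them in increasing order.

6, 7

Among the 7 variables, 5 fits only Kira (and all 7 values in {2, 3, 4, 5, 6, 7, 8} must be used), so Kira = 5.
The 6 still-open variables draw from only 6 values {2, 3, 4, 6, 7, 8}, so each is used; only Liam can be 2, hence Liam = 2.
The 5 still-open variables together cover exactly {3, 4, 6, 7, 8} — 5 values for 5 variables — and 3 appears only in Grace's list, so Grace = 3.
Ivy and Mona share exactly the 2 values {4, 8}; by pigeonhole those values go to them, so strike 4, 8 from Priya.
No further eliminations apply; Priya can still be any of 6, 7.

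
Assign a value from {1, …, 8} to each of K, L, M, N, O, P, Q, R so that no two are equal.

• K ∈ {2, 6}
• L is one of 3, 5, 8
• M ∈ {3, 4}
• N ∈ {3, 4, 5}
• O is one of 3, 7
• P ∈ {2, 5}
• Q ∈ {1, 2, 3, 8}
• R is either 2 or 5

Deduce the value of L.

8

The 8 variables together cover exactly {1, 2, 3, 4, 5, 6, 7, 8} — 8 values for 8 variables — and 1 appears only in Q's list, so Q = 1.
The 7 still-open variables draw from only 7 values {2, 3, 4, 5, 6, 7, 8}, so each is used; only K can be 6, hence K = 6.
The 6 still-open variables together cover exactly {2, 3, 4, 5, 7, 8} — 6 values for 6 variables — and 7 appears only in O's list, so O = 7.
Among the 5 still-open variables, 8 fits only L (and all 5 values in {2, 3, 4, 5, 8} must be used), so L = 8.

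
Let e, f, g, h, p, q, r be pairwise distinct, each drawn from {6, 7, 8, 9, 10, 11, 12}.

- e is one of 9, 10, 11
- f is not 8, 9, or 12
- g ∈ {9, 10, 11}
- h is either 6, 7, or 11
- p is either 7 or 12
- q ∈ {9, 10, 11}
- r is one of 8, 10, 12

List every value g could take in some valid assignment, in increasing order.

Among the 7 variables, 8 fits only r (and all 7 values in {6, 7, 8, 9, 10, 11, 12} must be used), so r = 8.
The 6 still-open variables together cover exactly {6, 7, 9, 10, 11, 12} — 6 values for 6 variables — and 12 appears only in p's list, so p = 12.
e, g, q share exactly the 3 values {9, 10, 11}; by pigeonhole those values go to them, so strike 9, 10, 11 from f, h.
No further eliminations apply; g can still be any of 9, 10, 11.

9, 10, 11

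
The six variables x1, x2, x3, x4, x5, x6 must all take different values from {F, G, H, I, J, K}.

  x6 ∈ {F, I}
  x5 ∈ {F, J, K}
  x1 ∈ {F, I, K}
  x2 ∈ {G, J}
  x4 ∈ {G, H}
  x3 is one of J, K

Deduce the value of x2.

G

The 6 variables draw from only 6 values {F, G, H, I, J, K}, so each is used; only x4 can be H, hence x4 = H.
Among the 5 still-open variables, G fits only x2 (and all 5 values in {F, G, I, J, K} must be used), so x2 = G.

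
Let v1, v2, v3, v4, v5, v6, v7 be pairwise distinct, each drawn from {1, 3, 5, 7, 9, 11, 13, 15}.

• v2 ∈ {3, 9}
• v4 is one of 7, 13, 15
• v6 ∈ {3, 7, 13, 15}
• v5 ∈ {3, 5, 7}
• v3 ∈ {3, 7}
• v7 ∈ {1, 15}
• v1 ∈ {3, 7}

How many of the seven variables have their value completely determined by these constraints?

3

The 7 variables together cover exactly {1, 3, 5, 7, 9, 13, 15} — 7 values for 7 variables — and 1 appears only in v7's list, so v7 = 1.
The 6 still-open variables together cover exactly {3, 5, 7, 9, 13, 15} — 6 values for 6 variables — and 5 appears only in v5's list, so v5 = 5.
Among the 5 still-open variables, 9 fits only v2 (and all 5 values in {3, 7, 9, 13, 15} must be used), so v2 = 9.
v1 and v3 between them cover only {3, 7} — a naked pair. Remove those values from v4, v6.
Determined: v2=9, v5=5, v7=1. The other variables each still have more than one consistent value. That makes 3.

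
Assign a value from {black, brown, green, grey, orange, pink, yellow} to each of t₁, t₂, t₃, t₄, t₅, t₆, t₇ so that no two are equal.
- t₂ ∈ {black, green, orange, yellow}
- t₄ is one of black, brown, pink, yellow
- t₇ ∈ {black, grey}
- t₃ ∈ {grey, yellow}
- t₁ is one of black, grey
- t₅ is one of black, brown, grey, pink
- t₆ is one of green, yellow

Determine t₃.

Among the 7 variables, orange fits only t₂ (and all 7 values in {black, brown, green, grey, orange, pink, yellow} must be used), so t₂ = orange.
Among the 6 still-open variables, green fits only t₆ (and all 6 values in {black, brown, green, grey, pink, yellow} must be used), so t₆ = green.
The 2 variables t₁ and t₇ are confined to {black, grey}, which locks those values in; drop them from t₃, t₄, t₅.
So t₃ = yellow.

yellow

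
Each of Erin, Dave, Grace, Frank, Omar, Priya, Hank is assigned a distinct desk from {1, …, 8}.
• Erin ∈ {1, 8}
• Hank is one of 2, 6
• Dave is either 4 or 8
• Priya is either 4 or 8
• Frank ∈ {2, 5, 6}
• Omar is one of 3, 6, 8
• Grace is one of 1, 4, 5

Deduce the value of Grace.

Among the 7 variables, 3 fits only Omar (and all 7 values in {1, 2, 3, 4, 5, 6, 8} must be used), so Omar = 3.
Dave and Priya between them cover only {4, 8} — a naked pair. Remove those values from Erin, Grace.
Erin's domain is down to {1}, so Erin = 1. Eliminate 1 elsewhere: Grace.
So Grace = 5.

5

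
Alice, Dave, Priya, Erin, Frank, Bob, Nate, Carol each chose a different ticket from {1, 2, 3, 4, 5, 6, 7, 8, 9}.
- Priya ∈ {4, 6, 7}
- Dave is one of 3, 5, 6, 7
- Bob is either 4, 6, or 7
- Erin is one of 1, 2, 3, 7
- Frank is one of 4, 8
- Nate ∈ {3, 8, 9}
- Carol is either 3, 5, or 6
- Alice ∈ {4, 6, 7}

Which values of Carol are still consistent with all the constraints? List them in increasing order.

Alice, Priya, Bob share exactly the 3 values {4, 6, 7}; by pigeonhole those values go to them, so strike 4, 6, 7 from Dave, Erin, Frank, Carol.
That leaves Frank = 8. Remove 8 from Nate.
The 2 variables Dave and Carol are confined to {3, 5}, which locks those values in; drop them from Erin, Nate.
Nate must be 9 (only option left).
No further eliminations apply; Carol can still be any of 3, 5.

3, 5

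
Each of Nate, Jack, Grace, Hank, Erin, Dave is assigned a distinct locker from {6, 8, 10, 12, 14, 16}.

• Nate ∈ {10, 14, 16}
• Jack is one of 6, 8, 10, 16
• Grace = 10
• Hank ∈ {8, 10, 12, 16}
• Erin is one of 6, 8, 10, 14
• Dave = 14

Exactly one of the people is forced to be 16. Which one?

Grace's domain is down to {10}, so Grace = 10. So Nate, Jack, Hank, Erin can't be 10.
Dave has just one choice, so Dave = 14. Strike 14 from Nate, Erin.
So 16 goes to Nate.

Nate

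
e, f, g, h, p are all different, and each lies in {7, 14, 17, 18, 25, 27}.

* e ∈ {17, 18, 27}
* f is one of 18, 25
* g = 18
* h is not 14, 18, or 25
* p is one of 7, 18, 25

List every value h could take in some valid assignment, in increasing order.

17, 27

g must be 18 (only option left). Strike 18 from e, f, p.
f must be 25 (only option left). So p can't be 25.
p's domain is down to {7}, so p = 7. Eliminate 7 elsewhere: h.
No further eliminations apply; h can still be any of 17, 27.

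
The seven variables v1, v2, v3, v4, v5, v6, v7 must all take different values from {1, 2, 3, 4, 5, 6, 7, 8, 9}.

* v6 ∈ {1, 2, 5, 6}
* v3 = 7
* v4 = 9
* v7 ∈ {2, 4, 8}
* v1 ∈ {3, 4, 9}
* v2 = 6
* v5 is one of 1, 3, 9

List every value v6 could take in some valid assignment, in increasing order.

1, 2, 5

v2 has just one choice, so v2 = 6. Remove 6 from v6.
v3's domain is down to {7}, so v3 = 7.
That leaves v4 = 9. Remove 9 from v1, v5.
No further eliminations apply; v6 can still be any of 1, 2, 5.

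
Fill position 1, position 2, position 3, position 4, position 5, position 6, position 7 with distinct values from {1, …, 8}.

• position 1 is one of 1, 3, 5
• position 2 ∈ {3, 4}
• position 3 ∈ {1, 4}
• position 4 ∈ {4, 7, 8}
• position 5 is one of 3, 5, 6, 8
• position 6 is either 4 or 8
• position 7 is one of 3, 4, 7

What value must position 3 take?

1

The 7 variables draw from only 7 values {1, 3, 4, 5, 6, 7, 8}, so each is used; only position 5 can be 6, hence position 5 = 6.
The 6 still-open variables draw from only 6 values {1, 3, 4, 5, 7, 8}, so each is used; only position 1 can be 5, hence position 1 = 5.
Among the 5 still-open variables, 1 fits only position 3 (and all 5 values in {1, 3, 4, 7, 8} must be used), so position 3 = 1.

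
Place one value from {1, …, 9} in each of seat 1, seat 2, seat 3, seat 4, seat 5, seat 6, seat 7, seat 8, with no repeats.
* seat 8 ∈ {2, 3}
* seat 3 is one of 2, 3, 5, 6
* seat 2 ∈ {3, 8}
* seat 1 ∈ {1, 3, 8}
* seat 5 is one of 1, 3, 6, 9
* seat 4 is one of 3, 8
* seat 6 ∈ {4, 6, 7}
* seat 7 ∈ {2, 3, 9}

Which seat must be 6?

seat 5

seat 2 and seat 4 share exactly the 2 values {3, 8}; by pigeonhole those values go to them, so strike 3, 8 from seat 1, seat 3, seat 5, seat 7, seat 8.
seat 1 must be 1 (only option left). Strike 1 from seat 5.
That leaves seat 8 = 2. Eliminate 2 elsewhere: seat 3, seat 7.
seat 7 has just one choice, so seat 7 = 9. So seat 5 can't be 9.
So 6 goes to seat 5.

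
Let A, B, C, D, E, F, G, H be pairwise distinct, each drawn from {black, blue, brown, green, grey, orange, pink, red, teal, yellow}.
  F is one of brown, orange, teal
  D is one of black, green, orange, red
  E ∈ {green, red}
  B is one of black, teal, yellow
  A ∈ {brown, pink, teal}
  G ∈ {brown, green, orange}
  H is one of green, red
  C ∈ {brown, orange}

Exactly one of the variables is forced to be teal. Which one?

F

The 8 variables together cover exactly {black, brown, green, orange, pink, red, teal, yellow} — 8 values for 8 variables — and pink appears only in A's list, so A = pink.
The 7 still-open variables draw from only 7 values {black, brown, green, orange, red, teal, yellow}, so each is used; only B can be yellow, hence B = yellow.
Among the 6 still-open variables, black fits only D (and all 6 values in {black, brown, green, orange, red, teal} must be used), so D = black.
The 5 still-open variables draw from only 5 values {brown, green, orange, red, teal}, so each is used; only F can be teal, hence F = teal.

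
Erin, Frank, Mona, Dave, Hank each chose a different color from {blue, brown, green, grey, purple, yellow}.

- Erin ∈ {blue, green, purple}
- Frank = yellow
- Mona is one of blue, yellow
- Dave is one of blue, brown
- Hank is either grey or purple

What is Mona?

Frank has just one choice, so Frank = yellow. So Mona can't be yellow.
So Mona = blue.

blue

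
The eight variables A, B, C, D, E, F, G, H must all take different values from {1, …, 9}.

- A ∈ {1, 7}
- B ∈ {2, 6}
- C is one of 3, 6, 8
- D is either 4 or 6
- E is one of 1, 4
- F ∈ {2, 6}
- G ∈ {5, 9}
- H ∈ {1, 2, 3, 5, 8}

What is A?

7

B and F between them cover only {2, 6} — a naked pair. Remove those values from C, D, H.
D must be 4 (only option left). Remove 4 from E.
E's domain is down to {1}, so E = 1. Remove 1 from A, H.
So A = 7.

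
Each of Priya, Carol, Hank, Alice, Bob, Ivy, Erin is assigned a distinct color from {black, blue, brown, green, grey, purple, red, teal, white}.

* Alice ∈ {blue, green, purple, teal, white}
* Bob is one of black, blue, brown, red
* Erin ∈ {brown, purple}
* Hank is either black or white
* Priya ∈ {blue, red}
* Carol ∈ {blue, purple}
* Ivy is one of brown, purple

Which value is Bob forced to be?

black

Ivy and Erin share exactly the 2 values {brown, purple}; by pigeonhole those values go to them, so strike brown, purple from Carol, Alice, Bob.
Carol has just one choice, so Carol = blue. So Priya, Alice, Bob can't be blue.
Priya's domain is down to {red}, so Priya = red. So Bob can't be red.
So Bob = black.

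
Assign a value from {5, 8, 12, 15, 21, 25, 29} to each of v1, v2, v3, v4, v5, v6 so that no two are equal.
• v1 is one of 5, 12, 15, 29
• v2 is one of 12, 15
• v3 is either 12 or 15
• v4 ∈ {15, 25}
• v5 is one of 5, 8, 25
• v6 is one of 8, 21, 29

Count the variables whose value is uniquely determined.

v2 and v3 share exactly the 2 values {12, 15}; by pigeonhole those values go to them, so strike 12, 15 from v1, v4.
v4's domain is down to {25}, so v4 = 25. Strike 25 from v5.
Determined: v4=25. The other variables each still have more than one consistent value. That makes 1.

1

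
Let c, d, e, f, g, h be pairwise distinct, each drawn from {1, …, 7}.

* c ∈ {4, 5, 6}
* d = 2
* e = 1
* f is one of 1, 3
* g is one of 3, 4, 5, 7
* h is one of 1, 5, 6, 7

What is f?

3

d must be 2 (only option left).
e's domain is down to {1}, so e = 1. Remove 1 from f, h.
So f = 3.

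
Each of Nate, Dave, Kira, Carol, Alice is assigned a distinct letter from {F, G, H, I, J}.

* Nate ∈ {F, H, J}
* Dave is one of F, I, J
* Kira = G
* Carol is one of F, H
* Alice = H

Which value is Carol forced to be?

Kira's domain is down to {G}, so Kira = G.
Alice has just one choice, so Alice = H. So Nate, Carol can't be H.
So Carol = F.

F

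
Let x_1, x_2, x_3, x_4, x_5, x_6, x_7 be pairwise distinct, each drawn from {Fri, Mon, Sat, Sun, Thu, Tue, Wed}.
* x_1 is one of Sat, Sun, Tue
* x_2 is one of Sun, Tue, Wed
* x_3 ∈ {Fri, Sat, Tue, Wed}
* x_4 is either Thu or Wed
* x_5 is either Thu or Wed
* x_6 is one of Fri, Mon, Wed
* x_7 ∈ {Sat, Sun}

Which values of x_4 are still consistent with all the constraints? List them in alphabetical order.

Thu, Wed

The 7 variables together cover exactly {Fri, Mon, Sat, Sun, Thu, Tue, Wed} — 7 values for 7 variables — and Mon appears only in x_6's list, so x_6 = Mon.
The 6 still-open variables together cover exactly {Fri, Sat, Sun, Thu, Tue, Wed} — 6 values for 6 variables — and Fri appears only in x_3's list, so x_3 = Fri.
x_4 and x_5 between them cover only {Thu, Wed} — a naked pair. Remove those values from x_2.
No further eliminations apply; x_4 can still be any of Thu, Wed.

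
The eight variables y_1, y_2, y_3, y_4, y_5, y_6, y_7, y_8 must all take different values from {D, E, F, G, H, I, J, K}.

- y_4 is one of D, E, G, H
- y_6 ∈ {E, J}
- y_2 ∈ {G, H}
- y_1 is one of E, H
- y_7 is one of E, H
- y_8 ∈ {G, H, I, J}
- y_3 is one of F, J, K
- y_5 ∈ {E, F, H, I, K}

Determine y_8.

The 8 variables draw from only 8 values {D, E, F, G, H, I, J, K}, so each is used; only y_4 can be D, hence y_4 = D.
The 2 variables y_1 and y_7 are confined to {E, H}, which locks those values in; drop them from y_2, y_5, y_6, y_8.
y_2 must be G (only option left). So y_8 can't be G.
y_6 has just one choice, so y_6 = J. Remove J from y_3, y_8.
So y_8 = I.

I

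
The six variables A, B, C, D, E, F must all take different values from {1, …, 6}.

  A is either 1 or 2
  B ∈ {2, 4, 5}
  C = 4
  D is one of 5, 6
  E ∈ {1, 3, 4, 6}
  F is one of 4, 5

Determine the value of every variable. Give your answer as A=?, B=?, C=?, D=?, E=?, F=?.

C has just one choice, so C = 4. So B, E, F can't be 4.
F has just one choice, so F = 5. Remove 5 from B, D.
B has just one choice, so B = 2. Remove 2 from A.
D has just one choice, so D = 6. Remove 6 from E.
A must be 1 (only option left). So E can't be 1.
E has just one choice, so E = 3.

A=1, B=2, C=4, D=6, E=3, F=5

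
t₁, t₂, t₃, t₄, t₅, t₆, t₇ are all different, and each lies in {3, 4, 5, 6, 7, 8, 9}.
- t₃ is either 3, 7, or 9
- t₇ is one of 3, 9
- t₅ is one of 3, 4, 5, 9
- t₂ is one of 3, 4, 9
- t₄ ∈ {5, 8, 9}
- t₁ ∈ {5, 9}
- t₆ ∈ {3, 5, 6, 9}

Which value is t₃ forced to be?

7

The 7 variables together cover exactly {3, 4, 5, 6, 7, 8, 9} — 7 values for 7 variables — and 6 appears only in t₆'s list, so t₆ = 6.
Among the 6 still-open variables, 7 fits only t₃ (and all 6 values in {3, 4, 5, 7, 8, 9} must be used), so t₃ = 7.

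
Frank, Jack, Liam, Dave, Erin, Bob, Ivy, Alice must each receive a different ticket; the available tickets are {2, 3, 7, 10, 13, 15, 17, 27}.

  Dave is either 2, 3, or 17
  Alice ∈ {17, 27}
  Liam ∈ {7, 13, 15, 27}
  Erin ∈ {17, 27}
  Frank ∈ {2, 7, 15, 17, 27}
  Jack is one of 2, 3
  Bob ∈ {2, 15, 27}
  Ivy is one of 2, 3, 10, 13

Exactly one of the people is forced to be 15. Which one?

The 8 variables draw from only 8 values {2, 3, 7, 10, 13, 15, 17, 27}, so each is used; only Ivy can be 10, hence Ivy = 10.
Among the 7 still-open variables, 13 fits only Liam (and all 7 values in {2, 3, 7, 13, 15, 17, 27} must be used), so Liam = 13.
The 6 still-open variables draw from only 6 values {2, 3, 7, 15, 17, 27}, so each is used; only Frank can be 7, hence Frank = 7.
The 5 still-open variables draw from only 5 values {2, 3, 15, 17, 27}, so each is used; only Bob can be 15, hence Bob = 15.

Bob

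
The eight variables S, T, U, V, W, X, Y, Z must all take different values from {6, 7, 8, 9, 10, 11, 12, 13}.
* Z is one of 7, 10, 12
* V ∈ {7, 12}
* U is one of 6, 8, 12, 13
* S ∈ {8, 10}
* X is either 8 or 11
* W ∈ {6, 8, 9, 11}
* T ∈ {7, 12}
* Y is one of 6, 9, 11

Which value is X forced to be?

11

Among the 8 variables, 13 fits only U (and all 8 values in {6, 7, 8, 9, 10, 11, 12, 13} must be used), so U = 13.
T and V share exactly the 2 values {7, 12}; by pigeonhole those values go to them, so strike 7, 12 from Z.
Z's domain is down to {10}, so Z = 10. Strike 10 from S.
S's domain is down to {8}, so S = 8. So W, X can't be 8.
So X = 11.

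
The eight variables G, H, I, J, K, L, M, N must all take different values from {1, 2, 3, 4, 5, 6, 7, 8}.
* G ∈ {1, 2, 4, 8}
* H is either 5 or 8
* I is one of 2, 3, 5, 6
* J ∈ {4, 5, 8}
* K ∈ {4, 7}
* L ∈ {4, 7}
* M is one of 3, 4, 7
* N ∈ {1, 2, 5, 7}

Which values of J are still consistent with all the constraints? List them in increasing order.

5, 8

The 8 variables draw from only 8 values {1, 2, 3, 4, 5, 6, 7, 8}, so each is used; only I can be 6, hence I = 6.
The 7 still-open variables together cover exactly {1, 2, 3, 4, 5, 7, 8} — 7 values for 7 variables — and 3 appears only in M's list, so M = 3.
The 2 variables K and L are confined to {4, 7}, which locks those values in; drop them from G, J, N.
H and J share exactly the 2 values {5, 8}; by pigeonhole those values go to them, so strike 5, 8 from G, N.
No further eliminations apply; J can still be any of 5, 8.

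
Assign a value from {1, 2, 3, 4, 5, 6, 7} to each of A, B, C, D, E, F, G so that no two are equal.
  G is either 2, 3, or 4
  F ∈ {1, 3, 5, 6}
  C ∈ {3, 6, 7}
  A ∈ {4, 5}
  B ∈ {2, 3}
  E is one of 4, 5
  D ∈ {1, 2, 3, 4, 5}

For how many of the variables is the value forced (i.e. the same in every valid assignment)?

The 7 variables together cover exactly {1, 2, 3, 4, 5, 6, 7} — 7 values for 7 variables — and 7 appears only in C's list, so C = 7.
The 6 still-open variables together cover exactly {1, 2, 3, 4, 5, 6} — 6 values for 6 variables — and 6 appears only in F's list, so F = 6.
The 5 still-open variables draw from only 5 values {1, 2, 3, 4, 5}, so each is used; only D can be 1, hence D = 1.
A and E between them cover only {4, 5} — a naked pair. Remove those values from G.
Determined: C=7, D=1, F=6. The other variables each still have more than one consistent value. That makes 3.

3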